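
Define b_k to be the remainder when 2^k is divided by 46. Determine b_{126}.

32

We have b_1 = 2,  b_2 = 4,  b_3 = 8,  b_4 = 16,  b_5 = 32,  b_6 = 18,  b_7 = 36,  b_8 = 26,  b_9 = 6,  b_{10} = 12,  b_{11} = 24,  b_{12} = 2.
Since b_{12} = b_1 = 2, the sequence is periodic with period 11.
So b_{126} = b_{1 + ((126-1) mod 11)} = b_5 = 32.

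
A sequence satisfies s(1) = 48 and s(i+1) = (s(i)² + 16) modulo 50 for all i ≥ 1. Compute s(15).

16

s(1) = 48,  s(2) = 20,  s(3) = 16,  s(4) = 22,  s(5) = 0,  s(6) = 16.
Since s(6) = s(3) = 16, the sequence is eventually periodic: after a pre-period of length 2 it cycles with period 3.
For i ≥ 3, s(i) depends only on (i - 3) mod 3. (15 - 3) mod 3 = 0, so s(15) = s(3) = 16.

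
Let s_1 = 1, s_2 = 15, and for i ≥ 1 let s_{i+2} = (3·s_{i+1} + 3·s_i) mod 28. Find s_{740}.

3

We have s_1 = 1, s_2 = 15, s_3 = 20, s_4 = 21, s_5 = 11, s_6 = 12, s_7 = 13, s_8 = 19, s_9 = 12, s_{10} = 9, s_{11} = 7, s_{12} = 20, s_{13} = 25, s_{14} = 23, s_{15} = 4, s_{16} = 25, s_{17} = 3, s_{18} = 0, s_{19} = 9, s_{20} = 27, s_{21} = 24, s_{22} = 13, s_{23} = 27, s_{24} = 8, s_{25} = 21, s_{26} = 3, s_{27} = 16, s_{28} = 1, s_{29} = 23, s_{30} = 16, s_{31} = 5, s_{32} = 7, s_{33} = 8, s_{34} = 17, s_{35} = 19, s_{36} = 24, s_{37} = 17, s_{38} = 11, s_{39} = 0, s_{40} = 5, s_{41} = 15, s_{42} = 4, s_{43} = 1, s_{44} = 15.
The sequence repeats with period 42.
(740 - 1) mod 42 = 25, so s_{740} = s_{26} = 3.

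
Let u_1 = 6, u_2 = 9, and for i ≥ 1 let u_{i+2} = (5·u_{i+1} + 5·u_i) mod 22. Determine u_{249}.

We have u_1 = 6, u_2 = 9, u_3 = 9, u_4 = 2, u_5 = 11, u_6 = 21, u_7 = 6, u_8 = 3, u_9 = 1, u_{10} = 20, u_{11} = 17, u_{12} = 9, u_{13} = 20, u_{14} = 13, u_{15} = 11, u_{16} = 10, u_{17} = 17, u_{18} = 3, u_{19} = 12, u_{20} = 9, u_{21} = 17, u_{22} = 20, u_{23} = 9, u_{24} = 13, u_{25} = 0, u_{26} = 21, u_{27} = 17, u_{28} = 14, u_{29} = 1, u_{30} = 9, u_{31} = 6, u_{32} = 9.
Since (u_{31}, u_{32}) = (u_1, u_2) = (6, 9) (two consecutive terms determine the rest), the sequence is periodic with period 30.
So u_{249} = u_{1 + ((249-1) mod 30)} = u_9 = 1.

1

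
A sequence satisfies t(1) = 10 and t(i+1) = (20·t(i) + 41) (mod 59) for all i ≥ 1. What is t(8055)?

4

Listing terms: t(1) = 10,  t(2) = 5,  t(3) = 23,  t(4) = 29,  t(5) = 31,  t(6) = 12,  t(7) = 45,  t(8) = 56,  t(9) = 40,  t(10) = 15,  t(11) = 46,  t(12) = 17,  t(13) = 27,  t(14) = 50,  t(15) = 38,  t(16) = 34,  t(17) = 13,  t(18) = 6,  t(19) = 43,  t(20) = 16,  t(21) = 7,  t(22) = 4,  t(23) = 3,  t(24) = 42,  t(25) = 55,  t(26) = 20,  t(27) = 28,  t(28) = 11,  t(29) = 25,  t(30) = 10.
The sequence repeats with period 29.
So t(8055) = t(1 + ((8055-1) mod 29)) = t(22) = 4.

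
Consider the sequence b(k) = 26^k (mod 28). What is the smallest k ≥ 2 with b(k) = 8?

Computing terms: b(1) = 26; b(2) = 4; b(3) = 20; b(4) = 16; b(5) = 24; b(6) = 8; b(7) = 12; b(8) = 4.
Since b(8) = b(2) = 4, the sequence is eventually periodic: after a pre-period of length 1 it cycles with period 6.
The value 8 first appears (with k ≥ 2) at b(6).

6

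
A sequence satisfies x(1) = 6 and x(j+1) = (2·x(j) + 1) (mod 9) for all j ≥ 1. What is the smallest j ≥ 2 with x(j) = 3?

5

Listing terms: x(1) = 6; x(2) = 4; x(3) = 0; x(4) = 1; x(5) = 3; x(6) = 7; x(7) = 6.
Since x(7) = x(1) = 6, the sequence is periodic with period 6.
The value 3 first appears (with j ≥ 2) at x(5).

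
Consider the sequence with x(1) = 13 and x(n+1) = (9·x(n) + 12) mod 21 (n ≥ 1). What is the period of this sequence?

3

We have x(1) = 13,  x(2) = 3,  x(3) = 18,  x(4) = 6,  x(5) = 3.
Since x(5) = x(2) = 3, the sequence is eventually periodic: after a pre-period of length 1 it cycles with period 3.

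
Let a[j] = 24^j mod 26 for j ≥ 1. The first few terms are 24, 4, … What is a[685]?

24

We have a[1] = 24; a[2] = 4; a[3] = 18; a[4] = 16; a[5] = 20; a[6] = 12; a[7] = 2; a[8] = 22; a[9] = 8; a[10] = 10; a[11] = 6; a[12] = 14; a[13] = 24.
Since a[13] = a[1] = 24, the sequence is periodic with period 12.
So a[685] = a[1 + ((685-1) mod 12)] = a[1] = 24.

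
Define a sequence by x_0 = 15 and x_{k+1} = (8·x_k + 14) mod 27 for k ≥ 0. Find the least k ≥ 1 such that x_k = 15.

Listing terms: x_0 = 15,  x_1 = 26,  x_2 = 6,  x_3 = 8,  x_4 = 24,  x_5 = 17,  x_6 = 15.
Since x_6 = x_0 = 15, the sequence is periodic with period 6.
The value 15 next appears (with k ≥ 1) at x_6.

6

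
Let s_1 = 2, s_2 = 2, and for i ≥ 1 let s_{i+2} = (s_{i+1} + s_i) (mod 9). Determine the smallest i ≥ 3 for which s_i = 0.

12

We have s_1 = 2, s_2 = 2, s_3 = 4, s_4 = 6, s_5 = 1, s_6 = 7, s_7 = 8, s_8 = 6, s_9 = 5, s_{10} = 2, s_{11} = 7, s_{12} = 0, s_{13} = 7, s_{14} = 7, s_{15} = 5, s_{16} = 3, s_{17} = 8, s_{18} = 2, s_{19} = 1, s_{20} = 3, s_{21} = 4, s_{22} = 7, s_{23} = 2, s_{24} = 0, s_{25} = 2, s_{26} = 2.
Since (s_{25}, s_{26}) = (s_1, s_2) = (2, 2) (two consecutive terms determine the rest), the sequence is periodic with period 24.
The value 0 first appears (with i ≥ 3) at s_{12}.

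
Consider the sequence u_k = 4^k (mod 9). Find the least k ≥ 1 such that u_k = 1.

Listing terms: u_0 = 1, u_1 = 4, u_2 = 7, u_3 = 1.
Since u_3 = u_0 = 1, the sequence is periodic with period 3.
The value 1 next appears (with k ≥ 1) at u_3.

3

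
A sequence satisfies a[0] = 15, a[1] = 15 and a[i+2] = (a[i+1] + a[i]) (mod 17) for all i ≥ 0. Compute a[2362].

a[0] = 15,  a[1] = 15,  a[2] = 13,  a[3] = 11,  a[4] = 7,  a[5] = 1,  a[6] = 8,  a[7] = 9,  a[8] = 0,  a[9] = 9,  a[10] = 9,  a[11] = 1,  a[12] = 10,  a[13] = 11,  a[14] = 4,  a[15] = 15,  a[16] = 2,  a[17] = 0,  a[18] = 2,  a[19] = 2,  a[20] = 4,  a[21] = 6,  a[22] = 10,  a[23] = 16,  a[24] = 9,  a[25] = 8,  a[26] = 0,  a[27] = 8,  a[28] = 8,  a[29] = 16,  a[30] = 7,  a[31] = 6,  a[32] = 13,  a[33] = 2,  a[34] = 15,  a[35] = 0,  a[36] = 15,  a[37] = 15.
Since (a[36], a[37]) = (a[0], a[1]) = (15, 15) (two consecutive terms determine the rest), the sequence is periodic with period 36.
So a[2362] = a[0 + ((2362-0) mod 36)] = a[22] = 10.

10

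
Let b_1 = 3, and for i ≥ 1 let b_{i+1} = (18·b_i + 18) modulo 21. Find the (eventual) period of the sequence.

3

We have b_1 = 3,  b_2 = 9,  b_3 = 12,  b_4 = 3.
Since b_4 = b_1 = 3, the sequence is periodic with period 3.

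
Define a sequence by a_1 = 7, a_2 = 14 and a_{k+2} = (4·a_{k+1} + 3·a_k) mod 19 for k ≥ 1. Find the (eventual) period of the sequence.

18

Listing terms: a_1 = 7,  a_2 = 14,  a_3 = 1,  a_4 = 8,  a_5 = 16,  a_6 = 12,  a_7 = 1,  a_8 = 2,  a_9 = 11,  a_{10} = 12,  a_{11} = 5,  a_{12} = 18,  a_{13} = 11,  a_{14} = 3,  a_{15} = 7,  a_{16} = 18,  a_{17} = 17,  a_{18} = 8,  a_{19} = 7,  a_{20} = 14.
The sequence repeats with period 18.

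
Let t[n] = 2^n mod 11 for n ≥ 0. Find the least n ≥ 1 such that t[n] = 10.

5

We have t[0] = 1, t[1] = 2, t[2] = 4, t[3] = 8, t[4] = 5, t[5] = 10, t[6] = 9, t[7] = 7, t[8] = 3, t[9] = 6, t[10] = 1.
The sequence repeats with period 10.
The value 10 first appears (with n ≥ 1) at t[5].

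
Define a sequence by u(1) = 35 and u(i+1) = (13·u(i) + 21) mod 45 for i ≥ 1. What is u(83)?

We have u(1) = 35, u(2) = 26, u(3) = 44, u(4) = 8, u(5) = 35.
The sequence repeats with period 4.
(83 - 1) mod 4 = 2, so u(83) = u(3) = 44.

44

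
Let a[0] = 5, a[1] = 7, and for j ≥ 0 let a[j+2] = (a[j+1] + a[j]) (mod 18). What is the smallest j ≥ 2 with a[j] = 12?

2

Listing terms: a[0] = 5; a[1] = 7; a[2] = 12; a[3] = 1; a[4] = 13; a[5] = 14; a[6] = 9; a[7] = 5; a[8] = 14; a[9] = 1; a[10] = 15; a[11] = 16; a[12] = 13; a[13] = 11; a[14] = 6; a[15] = 17; a[16] = 5; a[17] = 4; a[18] = 9; a[19] = 13; a[20] = 4; a[21] = 17; a[22] = 3; a[23] = 2; a[24] = 5; a[25] = 7.
Since (a[24], a[25]) = (a[0], a[1]) = (5, 7) (two consecutive terms determine the rest), the sequence is periodic with period 24.
The value 12 first appears (with j ≥ 2) at a[2].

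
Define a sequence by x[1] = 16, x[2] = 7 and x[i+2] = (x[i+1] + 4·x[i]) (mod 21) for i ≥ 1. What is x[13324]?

6

We have x[1] = 16,  x[2] = 7,  x[3] = 8,  x[4] = 15,  x[5] = 5,  x[6] = 2,  x[7] = 1,  x[8] = 9,  x[9] = 13,  x[10] = 7,  x[11] = 17,  x[12] = 3,  x[13] = 8,  x[14] = 20,  x[15] = 10,  x[16] = 6,  x[17] = 4,  x[18] = 7,  x[19] = 2,  x[20] = 9,  x[21] = 17,  x[22] = 11,  x[23] = 16,  x[24] = 18,  x[25] = 19,  x[26] = 7,  x[27] = 20,  x[28] = 6,  x[29] = 2,  x[30] = 5,  x[31] = 13,  x[32] = 12,  x[33] = 1,  x[34] = 7,  x[35] = 11,  x[36] = 18,  x[37] = 20,  x[38] = 8,  x[39] = 4,  x[40] = 15,  x[41] = 10,  x[42] = 7,  x[43] = 5,  x[44] = 12,  x[45] = 11,  x[46] = 17,  x[47] = 19,  x[48] = 3,  x[49] = 16,  x[50] = 7.
Since (x[49], x[50]) = (x[1], x[2]) = (16, 7) (two consecutive terms determine the rest), the sequence is periodic with period 48.
(13324 - 1) mod 48 = 27, so x[13324] = x[28] = 6.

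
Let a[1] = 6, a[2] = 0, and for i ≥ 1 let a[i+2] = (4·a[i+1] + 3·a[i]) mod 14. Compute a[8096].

We have a[1] = 6, a[2] = 0, a[3] = 4, a[4] = 2, a[5] = 6, a[6] = 2, a[7] = 12, a[8] = 12, a[9] = 0, a[10] = 8, a[11] = 4, a[12] = 12, a[13] = 4, a[14] = 10, a[15] = 10, a[16] = 0, a[17] = 2, a[18] = 8, a[19] = 10, a[20] = 8, a[21] = 6, a[22] = 6, a[23] = 0.
The sequence repeats with period 21.
(8096 - 1) mod 21 = 10, so a[8096] = a[11] = 4.

4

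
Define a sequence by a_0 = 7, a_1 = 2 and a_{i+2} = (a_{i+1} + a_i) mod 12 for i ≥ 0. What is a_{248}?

1

Listing terms: a_0 = 7; a_1 = 2; a_2 = 9; a_3 = 11; a_4 = 8; a_5 = 7; a_6 = 3; a_7 = 10; a_8 = 1; a_9 = 11; a_{10} = 0; a_{11} = 11; a_{12} = 11; a_{13} = 10; a_{14} = 9; a_{15} = 7; a_{16} = 4; a_{17} = 11; a_{18} = 3; a_{19} = 2; a_{20} = 5; a_{21} = 7; a_{22} = 0; a_{23} = 7; a_{24} = 7; a_{25} = 2.
The sequence repeats with period 24.
So a_{248} = a_{0 + ((248-0) mod 24)} = a_8 = 1.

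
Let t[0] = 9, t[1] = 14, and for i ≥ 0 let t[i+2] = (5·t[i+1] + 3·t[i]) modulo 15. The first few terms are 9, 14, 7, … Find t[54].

Computing terms: t[0] = 9, t[1] = 14, t[2] = 7, t[3] = 2, t[4] = 1, t[5] = 11, t[6] = 13, t[7] = 8, t[8] = 4, t[9] = 14, t[10] = 7.
Since (t[9], t[10]) = (t[1], t[2]) = (14, 7) (two consecutive terms determine the rest), the sequence is eventually periodic: after a pre-period of length 1 it cycles with period 8.
For i ≥ 1, t[i] depends only on (i - 1) mod 8. (54 - 1) mod 8 = 5, so t[54] = t[6] = 13.

13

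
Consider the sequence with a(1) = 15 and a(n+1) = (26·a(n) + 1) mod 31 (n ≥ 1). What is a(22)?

a(1) = 15, a(2) = 19, a(3) = 30, a(4) = 6, a(5) = 2, a(6) = 22, a(7) = 15.
The sequence repeats with period 6.
So a(22) = a(1 + ((22-1) mod 6)) = a(4) = 6.

6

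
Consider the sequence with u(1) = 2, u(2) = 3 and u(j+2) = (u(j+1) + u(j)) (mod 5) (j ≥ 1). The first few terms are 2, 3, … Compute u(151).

3

We have u(1) = 2,  u(2) = 3,  u(3) = 0,  u(4) = 3,  u(5) = 3,  u(6) = 1,  u(7) = 4,  u(8) = 0,  u(9) = 4,  u(10) = 4,  u(11) = 3,  u(12) = 2,  u(13) = 0,  u(14) = 2,  u(15) = 2,  u(16) = 4,  u(17) = 1,  u(18) = 0,  u(19) = 1,  u(20) = 1,  u(21) = 2,  u(22) = 3.
Since (u(21), u(22)) = (u(1), u(2)) = (2, 3) (two consecutive terms determine the rest), the sequence is periodic with period 20.
(151 - 1) mod 20 = 10, so u(151) = u(11) = 3.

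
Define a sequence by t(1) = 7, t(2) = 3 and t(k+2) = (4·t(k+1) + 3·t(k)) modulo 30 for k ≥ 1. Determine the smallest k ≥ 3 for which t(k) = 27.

10

We have t(1) = 7, t(2) = 3, t(3) = 3, t(4) = 21, t(5) = 3, t(6) = 15, t(7) = 9, t(8) = 21, t(9) = 21, t(10) = 27, t(11) = 21, t(12) = 15, t(13) = 3, t(14) = 27, t(15) = 27, t(16) = 9, t(17) = 27, t(18) = 15, t(19) = 21, t(20) = 9, t(21) = 9, t(22) = 3, t(23) = 9, t(24) = 15, t(25) = 27, t(26) = 3, t(27) = 3.
Since (t(26), t(27)) = (t(2), t(3)) = (3, 3) (two consecutive terms determine the rest), the sequence is eventually periodic: after a pre-period of length 1 it cycles with period 24.
The value 27 first appears (with k ≥ 3) at t(10).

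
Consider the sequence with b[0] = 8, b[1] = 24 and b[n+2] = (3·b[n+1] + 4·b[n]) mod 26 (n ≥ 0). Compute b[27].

18

Computing terms: b[0] = 8,  b[1] = 24,  b[2] = 0,  b[3] = 18,  b[4] = 2,  b[5] = 0,  b[6] = 8,  b[7] = 24.
The sequence repeats with period 6.
(27 - 0) mod 6 = 3, so b[27] = b[3] = 18.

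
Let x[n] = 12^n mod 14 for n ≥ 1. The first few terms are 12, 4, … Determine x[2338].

2

x[1] = 12; x[2] = 4; x[3] = 6; x[4] = 2; x[5] = 10; x[6] = 8; x[7] = 12.
Since x[7] = x[1] = 12, the sequence is periodic with period 6.
So x[2338] = x[1 + ((2338-1) mod 6)] = x[4] = 2.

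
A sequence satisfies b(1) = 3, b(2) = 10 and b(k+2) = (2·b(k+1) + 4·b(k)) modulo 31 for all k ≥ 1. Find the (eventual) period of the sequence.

30

b(1) = 3,  b(2) = 10,  b(3) = 1,  b(4) = 11,  b(5) = 26,  b(6) = 3,  b(7) = 17,  b(8) = 15,  b(9) = 5,  b(10) = 8,  b(11) = 5,  b(12) = 11,  b(13) = 11,  b(14) = 4,  b(15) = 21,  b(16) = 27,  b(17) = 14,  b(18) = 12,  b(19) = 18,  b(20) = 22,  b(21) = 23,  b(22) = 10,  b(23) = 19,  b(24) = 16,  b(25) = 15,  b(26) = 1,  b(27) = 0,  b(28) = 4,  b(29) = 8,  b(30) = 1,  b(31) = 3,  b(32) = 10.
Since (b(31), b(32)) = (b(1), b(2)) = (3, 10) (two consecutive terms determine the rest), the sequence is periodic with period 30.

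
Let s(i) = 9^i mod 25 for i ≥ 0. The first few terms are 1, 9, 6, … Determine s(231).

9

s(0) = 1,  s(1) = 9,  s(2) = 6,  s(3) = 4,  s(4) = 11,  s(5) = 24,  s(6) = 16,  s(7) = 19,  s(8) = 21,  s(9) = 14,  s(10) = 1.
Since s(10) = s(0) = 1, the sequence is periodic with period 10.
(231 - 0) mod 10 = 1, so s(231) = s(1) = 9.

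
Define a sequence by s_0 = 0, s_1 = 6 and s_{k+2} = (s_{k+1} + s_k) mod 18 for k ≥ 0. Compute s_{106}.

Listing terms: s_0 = 0,  s_1 = 6,  s_2 = 6,  s_3 = 12,  s_4 = 0,  s_5 = 12,  s_6 = 12,  s_7 = 6,  s_8 = 0,  s_9 = 6.
The sequence repeats with period 8.
(106 - 0) mod 8 = 2, so s_{106} = s_2 = 6.

6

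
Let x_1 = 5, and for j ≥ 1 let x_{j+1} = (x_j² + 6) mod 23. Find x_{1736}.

x_1 = 5; x_2 = 8; x_3 = 1; x_4 = 7; x_5 = 9; x_6 = 18; x_7 = 8.
Since x_7 = x_2 = 8, the sequence is eventually periodic: after a pre-period of length 1 it cycles with period 5.
For j ≥ 2, x_j depends only on (j - 2) mod 5. (1736 - 2) mod 5 = 4, so x_{1736} = x_6 = 18.

18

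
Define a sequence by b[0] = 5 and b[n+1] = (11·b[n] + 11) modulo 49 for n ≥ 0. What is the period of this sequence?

21

b[0] = 5; b[1] = 17; b[2] = 2; b[3] = 33; b[4] = 31; b[5] = 9; b[6] = 12; b[7] = 45; b[8] = 16; b[9] = 40; b[10] = 10; b[11] = 23; b[12] = 19; b[13] = 24; b[14] = 30; b[15] = 47; b[16] = 38; b[17] = 37; b[18] = 26; b[19] = 3; b[20] = 44; b[21] = 5.
Since b[21] = b[0] = 5, the sequence is periodic with period 21.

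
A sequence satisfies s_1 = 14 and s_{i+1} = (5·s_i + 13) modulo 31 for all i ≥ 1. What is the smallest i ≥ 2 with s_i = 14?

Computing terms: s_1 = 14; s_2 = 21; s_3 = 25; s_4 = 14.
Since s_4 = s_1 = 14, the sequence is periodic with period 3.
The value 14 next appears (with i ≥ 2) at s_4.

4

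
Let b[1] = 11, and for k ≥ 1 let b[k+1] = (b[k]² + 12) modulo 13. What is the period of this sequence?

3

We have b[1] = 11, b[2] = 3, b[3] = 8, b[4] = 11.
The sequence repeats with period 3.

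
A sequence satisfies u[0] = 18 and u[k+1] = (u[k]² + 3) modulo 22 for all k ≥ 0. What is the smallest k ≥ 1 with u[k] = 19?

We have u[0] = 18; u[1] = 19; u[2] = 12; u[3] = 15; u[4] = 8; u[5] = 1; u[6] = 4; u[7] = 19.
Since u[7] = u[1] = 19, the sequence is eventually periodic: after a pre-period of length 1 it cycles with period 6.
The value 19 first appears (with k ≥ 1) at u[1].

1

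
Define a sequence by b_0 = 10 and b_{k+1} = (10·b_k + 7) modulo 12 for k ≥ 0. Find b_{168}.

1

Computing terms: b_0 = 10; b_1 = 11; b_2 = 9; b_3 = 1; b_4 = 5; b_5 = 9.
Since b_5 = b_2 = 9, the sequence is eventually periodic: after a pre-period of length 2 it cycles with period 3.
For k ≥ 2, b_k depends only on (k - 2) mod 3. (168 - 2) mod 3 = 1, so b_{168} = b_3 = 1.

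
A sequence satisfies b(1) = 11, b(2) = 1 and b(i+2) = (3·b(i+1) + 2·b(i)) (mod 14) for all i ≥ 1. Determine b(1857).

1

Computing terms: b(1) = 11, b(2) = 1, b(3) = 11, b(4) = 7, b(5) = 1, b(6) = 3, b(7) = 11, b(8) = 11, b(9) = 13, b(10) = 5, b(11) = 13, b(12) = 7, b(13) = 5, b(14) = 1, b(15) = 13, b(16) = 13, b(17) = 9, b(18) = 11, b(19) = 9, b(20) = 7, b(21) = 11, b(22) = 5, b(23) = 9, b(24) = 9, b(25) = 3, b(26) = 13, b(27) = 3, b(28) = 7, b(29) = 13, b(30) = 11, b(31) = 3, b(32) = 3, b(33) = 1, b(34) = 9, b(35) = 1, b(36) = 7, b(37) = 9, b(38) = 13, b(39) = 1, b(40) = 1, b(41) = 5, b(42) = 3, b(43) = 5, b(44) = 7, b(45) = 3, b(46) = 9, b(47) = 5, b(48) = 5, b(49) = 11, b(50) = 1.
The sequence repeats with period 48.
(1857 - 1) mod 48 = 32, so b(1857) = b(33) = 1.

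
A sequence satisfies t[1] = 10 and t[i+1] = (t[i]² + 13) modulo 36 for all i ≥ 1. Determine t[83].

14

Listing terms: t[1] = 10, t[2] = 5, t[3] = 2, t[4] = 17, t[5] = 14, t[6] = 29, t[7] = 26, t[8] = 5.
Since t[8] = t[2] = 5, the sequence is eventually periodic: after a pre-period of length 1 it cycles with period 6.
For i ≥ 2, t[i] depends only on (i - 2) mod 6. (83 - 2) mod 6 = 3, so t[83] = t[5] = 14.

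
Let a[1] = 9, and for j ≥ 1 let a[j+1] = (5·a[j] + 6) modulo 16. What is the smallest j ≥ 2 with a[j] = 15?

4

We have a[1] = 9, a[2] = 3, a[3] = 5, a[4] = 15, a[5] = 1, a[6] = 11, a[7] = 13, a[8] = 7, a[9] = 9.
The sequence repeats with period 8.
The value 15 first appears (with j ≥ 2) at a[4].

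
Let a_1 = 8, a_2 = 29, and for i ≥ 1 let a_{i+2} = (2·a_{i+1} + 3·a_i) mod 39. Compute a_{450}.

26

We have a_1 = 8; a_2 = 29; a_3 = 4; a_4 = 17; a_5 = 7; a_6 = 26; a_7 = 34; a_8 = 29; a_9 = 4.
Since (a_8, a_9) = (a_2, a_3) = (29, 4) (two consecutive terms determine the rest), the sequence is eventually periodic: after a pre-period of length 1 it cycles with period 6.
For i ≥ 2, a_i depends only on (i - 2) mod 6. (450 - 2) mod 6 = 4, so a_{450} = a_6 = 26.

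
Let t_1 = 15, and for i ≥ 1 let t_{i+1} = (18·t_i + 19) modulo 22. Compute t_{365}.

11

t_1 = 15, t_2 = 3, t_3 = 7, t_4 = 13, t_5 = 11, t_6 = 19, t_7 = 9, t_8 = 5, t_9 = 21, t_{10} = 1, t_{11} = 15.
Since t_{11} = t_1 = 15, the sequence is periodic with period 10.
So t_{365} = t_{1 + ((365-1) mod 10)} = t_5 = 11.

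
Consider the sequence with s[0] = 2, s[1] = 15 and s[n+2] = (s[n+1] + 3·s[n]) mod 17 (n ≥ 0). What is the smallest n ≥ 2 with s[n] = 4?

2

Listing terms: s[0] = 2; s[1] = 15; s[2] = 4; s[3] = 15; s[4] = 10; s[5] = 4; s[6] = 0; s[7] = 12; s[8] = 12; s[9] = 14; s[10] = 16; s[11] = 7; s[12] = 4; s[13] = 8; s[14] = 3; s[15] = 10; s[16] = 2; s[17] = 15.
Since (s[16], s[17]) = (s[0], s[1]) = (2, 15) (two consecutive terms determine the rest), the sequence is periodic with period 16.
The value 4 first appears (with n ≥ 2) at s[2].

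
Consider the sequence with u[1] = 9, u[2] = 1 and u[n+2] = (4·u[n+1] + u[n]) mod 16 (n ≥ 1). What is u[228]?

5

u[1] = 9; u[2] = 1; u[3] = 13; u[4] = 5; u[5] = 1; u[6] = 9; u[7] = 5; u[8] = 13; u[9] = 9; u[10] = 1.
The sequence repeats with period 8.
(228 - 1) mod 8 = 3, so u[228] = u[4] = 5.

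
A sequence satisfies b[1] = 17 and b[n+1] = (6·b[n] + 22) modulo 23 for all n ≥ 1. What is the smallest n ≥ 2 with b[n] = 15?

We have b[1] = 17,  b[2] = 9,  b[3] = 7,  b[4] = 18,  b[5] = 15,  b[6] = 20,  b[7] = 4,  b[8] = 0,  b[9] = 22,  b[10] = 16,  b[11] = 3,  b[12] = 17.
The sequence repeats with period 11.
The value 15 first appears (with n ≥ 2) at b[5].

5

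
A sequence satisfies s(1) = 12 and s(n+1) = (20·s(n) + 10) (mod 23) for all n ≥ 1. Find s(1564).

Computing terms: s(1) = 12,  s(2) = 20,  s(3) = 19,  s(4) = 22,  s(5) = 13,  s(6) = 17,  s(7) = 5,  s(8) = 18,  s(9) = 2,  s(10) = 4,  s(11) = 21,  s(12) = 16,  s(13) = 8,  s(14) = 9,  s(15) = 6,  s(16) = 15,  s(17) = 11,  s(18) = 0,  s(19) = 10,  s(20) = 3,  s(21) = 1,  s(22) = 7,  s(23) = 12.
Since s(23) = s(1) = 12, the sequence is periodic with period 22.
So s(1564) = s(1 + ((1564-1) mod 22)) = s(2) = 20.

20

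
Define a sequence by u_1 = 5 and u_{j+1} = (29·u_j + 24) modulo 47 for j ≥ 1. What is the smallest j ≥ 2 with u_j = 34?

Listing terms: u_1 = 5,  u_2 = 28,  u_3 = 37,  u_4 = 16,  u_5 = 18,  u_6 = 29,  u_7 = 19,  u_8 = 11,  u_9 = 14,  u_{10} = 7,  u_{11} = 39,  u_{12} = 27,  u_{13} = 8,  u_{14} = 21,  u_{15} = 22,  u_{16} = 4,  u_{17} = 46,  u_{18} = 42,  u_{19} = 20,  u_{20} = 40,  u_{21} = 9,  u_{22} = 3,  u_{23} = 17,  u_{24} = 0,  u_{25} = 24,  u_{26} = 15,  u_{27} = 36,  u_{28} = 34,  u_{29} = 23,  u_{30} = 33,  u_{31} = 41,  u_{32} = 38,  u_{33} = 45,  u_{34} = 13,  u_{35} = 25,  u_{36} = 44,  u_{37} = 31,  u_{38} = 30,  u_{39} = 1,  u_{40} = 6,  u_{41} = 10,  u_{42} = 32,  u_{43} = 12,  u_{44} = 43,  u_{45} = 2,  u_{46} = 35,  u_{47} = 5.
The sequence repeats with period 46.
The value 34 first appears (with j ≥ 2) at u_{28}.

28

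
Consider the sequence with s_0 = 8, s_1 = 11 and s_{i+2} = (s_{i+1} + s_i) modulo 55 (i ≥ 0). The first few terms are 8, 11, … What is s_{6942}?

We have s_0 = 8, s_1 = 11, s_2 = 19, s_3 = 30, s_4 = 49, s_5 = 24, s_6 = 18, s_7 = 42, s_8 = 5, s_9 = 47, s_{10} = 52, s_{11} = 44, s_{12} = 41, s_{13} = 30, s_{14} = 16, s_{15} = 46, s_{16} = 7, s_{17} = 53, s_{18} = 5, s_{19} = 3, s_{20} = 8, s_{21} = 11.
Since (s_{20}, s_{21}) = (s_0, s_1) = (8, 11) (two consecutive terms determine the rest), the sequence is periodic with period 20.
So s_{6942} = s_{0 + ((6942-0) mod 20)} = s_2 = 19.

19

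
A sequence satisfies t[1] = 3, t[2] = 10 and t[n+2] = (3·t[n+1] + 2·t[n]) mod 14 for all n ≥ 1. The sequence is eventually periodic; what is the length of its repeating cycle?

t[1] = 3; t[2] = 10; t[3] = 8; t[4] = 2; t[5] = 8; t[6] = 0; t[7] = 2; t[8] = 6; t[9] = 8; t[10] = 8; t[11] = 12; t[12] = 10; t[13] = 12; t[14] = 0; t[15] = 10; t[16] = 2; t[17] = 12; t[18] = 12; t[19] = 4; t[20] = 8; t[21] = 4; t[22] = 0; t[23] = 8; t[24] = 10; t[25] = 4; t[26] = 4; t[27] = 6; t[28] = 12; t[29] = 6; t[30] = 0; t[31] = 12; t[32] = 8; t[33] = 6; t[34] = 6; t[35] = 2; t[36] = 4; t[37] = 2; t[38] = 0; t[39] = 4; t[40] = 12; t[41] = 2; t[42] = 2; t[43] = 10; t[44] = 6; t[45] = 10; t[46] = 0; t[47] = 6; t[48] = 4; t[49] = 10; t[50] = 10; t[51] = 8.
Since (t[50], t[51]) = (t[2], t[3]) = (10, 8) (two consecutive terms determine the rest), the sequence is eventually periodic: after a pre-period of length 1 it cycles with period 48.

48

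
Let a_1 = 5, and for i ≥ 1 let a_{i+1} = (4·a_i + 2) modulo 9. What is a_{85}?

a_1 = 5; a_2 = 4; a_3 = 0; a_4 = 2; a_5 = 1; a_6 = 6; a_7 = 8; a_8 = 7; a_9 = 3; a_{10} = 5.
The sequence repeats with period 9.
(85 - 1) mod 9 = 3, so a_{85} = a_4 = 2.

2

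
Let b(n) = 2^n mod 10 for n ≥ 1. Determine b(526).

4

b(1) = 2,  b(2) = 4,  b(3) = 8,  b(4) = 6,  b(5) = 2.
The sequence repeats with period 4.
So b(526) = b(1 + ((526-1) mod 4)) = b(2) = 4.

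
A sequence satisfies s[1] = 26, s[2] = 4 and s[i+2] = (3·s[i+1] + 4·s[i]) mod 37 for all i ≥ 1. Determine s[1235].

33

We have s[1] = 26; s[2] = 4; s[3] = 5; s[4] = 31; s[5] = 2; s[6] = 19; s[7] = 28; s[8] = 12; s[9] = 0; s[10] = 11; s[11] = 33; s[12] = 32; s[13] = 6; s[14] = 35; s[15] = 18; s[16] = 9; s[17] = 25; s[18] = 0; s[19] = 26; s[20] = 4.
The sequence repeats with period 18.
(1235 - 1) mod 18 = 10, so s[1235] = s[11] = 33.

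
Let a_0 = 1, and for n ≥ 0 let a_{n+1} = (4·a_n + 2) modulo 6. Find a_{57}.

Computing terms: a_0 = 1,  a_1 = 0,  a_2 = 2,  a_3 = 4,  a_4 = 0.
Since a_4 = a_1 = 0, the sequence is eventually periodic: after a pre-period of length 1 it cycles with period 3.
For n ≥ 1, a_n depends only on (n - 1) mod 3. (57 - 1) mod 3 = 2, so a_{57} = a_3 = 4.

4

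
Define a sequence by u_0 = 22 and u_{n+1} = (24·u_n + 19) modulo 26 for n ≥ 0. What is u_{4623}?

We have u_0 = 22; u_1 = 1; u_2 = 17; u_3 = 11; u_4 = 23; u_5 = 25; u_6 = 21; u_7 = 3; u_8 = 13; u_9 = 19; u_{10} = 7; u_{11} = 5; u_{12} = 9; u_{13} = 1.
Since u_{13} = u_1 = 1, the sequence is eventually periodic: after a pre-period of length 1 it cycles with period 12.
For n ≥ 1, u_n depends only on (n - 1) mod 12. (4623 - 1) mod 12 = 2, so u_{4623} = u_3 = 11.

11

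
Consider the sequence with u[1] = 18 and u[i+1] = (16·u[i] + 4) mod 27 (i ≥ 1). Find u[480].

23

We have u[1] = 18; u[2] = 22; u[3] = 5; u[4] = 3; u[5] = 25; u[6] = 26; u[7] = 15; u[8] = 1; u[9] = 20; u[10] = 0; u[11] = 4; u[12] = 14; u[13] = 12; u[14] = 7; u[15] = 8; u[16] = 24; u[17] = 10; u[18] = 2; u[19] = 9; u[20] = 13; u[21] = 23; u[22] = 21; u[23] = 16; u[24] = 17; u[25] = 6; u[26] = 19; u[27] = 11; u[28] = 18.
Since u[28] = u[1] = 18, the sequence is periodic with period 27.
(480 - 1) mod 27 = 20, so u[480] = u[21] = 23.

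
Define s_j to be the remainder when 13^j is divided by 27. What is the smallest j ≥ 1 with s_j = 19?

We have s_0 = 1,  s_1 = 13,  s_2 = 7,  s_3 = 10,  s_4 = 22,  s_5 = 16,  s_6 = 19,  s_7 = 4,  s_8 = 25,  s_9 = 1.
The sequence repeats with period 9.
The value 19 first appears (with j ≥ 1) at s_6.

6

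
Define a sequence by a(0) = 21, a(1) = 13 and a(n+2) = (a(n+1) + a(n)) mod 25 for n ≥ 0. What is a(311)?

a(0) = 21, a(1) = 13, a(2) = 9, a(3) = 22, a(4) = 6, a(5) = 3, a(6) = 9, a(7) = 12, a(8) = 21, a(9) = 8, a(10) = 4, a(11) = 12, a(12) = 16, a(13) = 3, a(14) = 19, a(15) = 22, a(16) = 16, a(17) = 13, a(18) = 4, a(19) = 17, a(20) = 21, a(21) = 13.
Since (a(20), a(21)) = (a(0), a(1)) = (21, 13) (two consecutive terms determine the rest), the sequence is periodic with period 20.
So a(311) = a(0 + ((311-0) mod 20)) = a(11) = 12.

12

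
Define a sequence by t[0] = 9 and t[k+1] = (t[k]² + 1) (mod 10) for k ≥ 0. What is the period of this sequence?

6

Listing terms: t[0] = 9, t[1] = 2, t[2] = 5, t[3] = 6, t[4] = 7, t[5] = 0, t[6] = 1, t[7] = 2.
Since t[7] = t[1] = 2, the sequence is eventually periodic: after a pre-period of length 1 it cycles with period 6.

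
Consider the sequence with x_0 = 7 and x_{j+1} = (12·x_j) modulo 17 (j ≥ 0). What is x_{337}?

16

x_0 = 7, x_1 = 16, x_2 = 5, x_3 = 9, x_4 = 6, x_5 = 4, x_6 = 14, x_7 = 15, x_8 = 10, x_9 = 1, x_{10} = 12, x_{11} = 8, x_{12} = 11, x_{13} = 13, x_{14} = 3, x_{15} = 2, x_{16} = 7.
The sequence repeats with period 16.
(337 - 0) mod 16 = 1, so x_{337} = x_1 = 16.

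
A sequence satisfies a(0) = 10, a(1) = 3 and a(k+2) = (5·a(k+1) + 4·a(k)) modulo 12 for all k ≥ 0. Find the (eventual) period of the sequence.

Computing terms: a(0) = 10; a(1) = 3; a(2) = 7; a(3) = 11; a(4) = 11; a(5) = 3; a(6) = 11; a(7) = 7; a(8) = 7; a(9) = 3; a(10) = 7.
Since (a(9), a(10)) = (a(1), a(2)) = (3, 7) (two consecutive terms determine the rest), the sequence is eventually periodic: after a pre-period of length 1 it cycles with period 8.

8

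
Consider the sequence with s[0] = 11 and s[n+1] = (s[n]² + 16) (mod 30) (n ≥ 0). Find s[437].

5

We have s[0] = 11,  s[1] = 17,  s[2] = 5,  s[3] = 11.
Since s[3] = s[0] = 11, the sequence is periodic with period 3.
(437 - 0) mod 3 = 2, so s[437] = s[2] = 5.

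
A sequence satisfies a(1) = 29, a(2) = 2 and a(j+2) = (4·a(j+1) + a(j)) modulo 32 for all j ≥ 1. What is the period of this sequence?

16

Listing terms: a(1) = 29,  a(2) = 2,  a(3) = 5,  a(4) = 22,  a(5) = 29,  a(6) = 10,  a(7) = 5,  a(8) = 30,  a(9) = 29,  a(10) = 18,  a(11) = 5,  a(12) = 6,  a(13) = 29,  a(14) = 26,  a(15) = 5,  a(16) = 14,  a(17) = 29,  a(18) = 2.
The sequence repeats with period 16.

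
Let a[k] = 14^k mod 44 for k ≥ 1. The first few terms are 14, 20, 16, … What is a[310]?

12

Computing terms: a[1] = 14, a[2] = 20, a[3] = 16, a[4] = 4, a[5] = 12, a[6] = 36, a[7] = 20.
Since a[7] = a[2] = 20, the sequence is eventually periodic: after a pre-period of length 1 it cycles with period 5.
For k ≥ 2, a[k] depends only on (k - 2) mod 5. (310 - 2) mod 5 = 3, so a[310] = a[5] = 12.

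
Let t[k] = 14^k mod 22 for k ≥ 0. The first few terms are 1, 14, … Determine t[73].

16

Listing terms: t[0] = 1, t[1] = 14, t[2] = 20, t[3] = 16, t[4] = 4, t[5] = 12, t[6] = 14.
Since t[6] = t[1] = 14, the sequence is eventually periodic: after a pre-period of length 1 it cycles with period 5.
For k ≥ 1, t[k] depends only on (k - 1) mod 5. (73 - 1) mod 5 = 2, so t[73] = t[3] = 16.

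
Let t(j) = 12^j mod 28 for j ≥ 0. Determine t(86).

Computing terms: t(0) = 1,  t(1) = 12,  t(2) = 4,  t(3) = 20,  t(4) = 16,  t(5) = 24,  t(6) = 8,  t(7) = 12.
Since t(7) = t(1) = 12, the sequence is eventually periodic: after a pre-period of length 1 it cycles with period 6.
For j ≥ 1, t(j) depends only on (j - 1) mod 6. (86 - 1) mod 6 = 1, so t(86) = t(2) = 4.

4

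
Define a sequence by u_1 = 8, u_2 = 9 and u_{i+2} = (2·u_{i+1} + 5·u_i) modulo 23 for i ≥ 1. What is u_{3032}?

Listing terms: u_1 = 8; u_2 = 9; u_3 = 12; u_4 = 0; u_5 = 14; u_6 = 5; u_7 = 11; u_8 = 1; u_9 = 11; u_{10} = 4; u_{11} = 17; u_{12} = 8; u_{13} = 9.
Since (u_{12}, u_{13}) = (u_1, u_2) = (8, 9) (two consecutive terms determine the rest), the sequence is periodic with period 11.
(3032 - 1) mod 11 = 6, so u_{3032} = u_7 = 11.

11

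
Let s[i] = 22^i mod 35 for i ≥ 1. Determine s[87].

8

s[1] = 22,  s[2] = 29,  s[3] = 8,  s[4] = 1,  s[5] = 22.
The sequence repeats with period 4.
So s[87] = s[1 + ((87-1) mod 4)] = s[3] = 8.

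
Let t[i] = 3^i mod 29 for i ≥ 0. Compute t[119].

Computing terms: t[0] = 1,  t[1] = 3,  t[2] = 9,  t[3] = 27,  t[4] = 23,  t[5] = 11,  t[6] = 4,  t[7] = 12,  t[8] = 7,  t[9] = 21,  t[10] = 5,  t[11] = 15,  t[12] = 16,  t[13] = 19,  t[14] = 28,  t[15] = 26,  t[16] = 20,  t[17] = 2,  t[18] = 6,  t[19] = 18,  t[20] = 25,  t[21] = 17,  t[22] = 22,  t[23] = 8,  t[24] = 24,  t[25] = 14,  t[26] = 13,  t[27] = 10,  t[28] = 1.
Since t[28] = t[0] = 1, the sequence is periodic with period 28.
(119 - 0) mod 28 = 7, so t[119] = t[7] = 12.

12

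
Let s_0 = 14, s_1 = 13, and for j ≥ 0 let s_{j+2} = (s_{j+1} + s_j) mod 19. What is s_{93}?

Listing terms: s_0 = 14; s_1 = 13; s_2 = 8; s_3 = 2; s_4 = 10; s_5 = 12; s_6 = 3; s_7 = 15; s_8 = 18; s_9 = 14; s_{10} = 13.
The sequence repeats with period 9.
So s_{93} = s_{0 + ((93-0) mod 9)} = s_3 = 2.

2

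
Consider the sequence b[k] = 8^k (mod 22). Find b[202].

Listing terms: b[1] = 8; b[2] = 20; b[3] = 6; b[4] = 4; b[5] = 10; b[6] = 14; b[7] = 2; b[8] = 16; b[9] = 18; b[10] = 12; b[11] = 8.
Since b[11] = b[1] = 8, the sequence is periodic with period 10.
So b[202] = b[1 + ((202-1) mod 10)] = b[2] = 20.

20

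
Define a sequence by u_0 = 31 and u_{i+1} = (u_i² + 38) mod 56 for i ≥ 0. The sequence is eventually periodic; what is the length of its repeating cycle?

3

Listing terms: u_0 = 31, u_1 = 47, u_2 = 7, u_3 = 31.
The sequence repeats with period 3.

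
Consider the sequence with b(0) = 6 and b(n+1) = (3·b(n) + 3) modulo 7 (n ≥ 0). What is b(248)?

Listing terms: b(0) = 6, b(1) = 0, b(2) = 3, b(3) = 5, b(4) = 4, b(5) = 1, b(6) = 6.
Since b(6) = b(0) = 6, the sequence is periodic with period 6.
(248 - 0) mod 6 = 2, so b(248) = b(2) = 3.

3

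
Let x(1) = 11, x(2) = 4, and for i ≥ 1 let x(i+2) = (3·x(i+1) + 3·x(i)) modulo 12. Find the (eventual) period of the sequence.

Computing terms: x(1) = 11, x(2) = 4, x(3) = 9, x(4) = 3, x(5) = 0, x(6) = 9, x(7) = 3.
Since (x(6), x(7)) = (x(3), x(4)) = (9, 3) (two consecutive terms determine the rest), the sequence is eventually periodic: after a pre-period of length 2 it cycles with period 3.

3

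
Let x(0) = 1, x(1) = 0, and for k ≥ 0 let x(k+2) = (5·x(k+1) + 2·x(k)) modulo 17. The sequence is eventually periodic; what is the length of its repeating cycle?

We have x(0) = 1,  x(1) = 0,  x(2) = 2,  x(3) = 10,  x(4) = 3,  x(5) = 1,  x(6) = 11,  x(7) = 6,  x(8) = 1,  x(9) = 0.
The sequence repeats with period 8.

8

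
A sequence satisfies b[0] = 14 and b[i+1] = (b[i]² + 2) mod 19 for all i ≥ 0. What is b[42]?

b[0] = 14, b[1] = 8, b[2] = 9, b[3] = 7, b[4] = 13, b[5] = 0, b[6] = 2, b[7] = 6, b[8] = 0.
Since b[8] = b[5] = 0, the sequence is eventually periodic: after a pre-period of length 5 it cycles with period 3.
For i ≥ 5, b[i] depends only on (i - 5) mod 3. (42 - 5) mod 3 = 1, so b[42] = b[6] = 2.

2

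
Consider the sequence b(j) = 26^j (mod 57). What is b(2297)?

11

We have b(1) = 26, b(2) = 49, b(3) = 20, b(4) = 7, b(5) = 11, b(6) = 1, b(7) = 26.
Since b(7) = b(1) = 26, the sequence is periodic with period 6.
So b(2297) = b(1 + ((2297-1) mod 6)) = b(5) = 11.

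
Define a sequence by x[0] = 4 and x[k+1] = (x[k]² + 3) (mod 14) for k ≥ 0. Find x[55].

5

We have x[0] = 4,  x[1] = 5,  x[2] = 0,  x[3] = 3,  x[4] = 12,  x[5] = 7,  x[6] = 10,  x[7] = 5.
Since x[7] = x[1] = 5, the sequence is eventually periodic: after a pre-period of length 1 it cycles with period 6.
For k ≥ 1, x[k] depends only on (k - 1) mod 6. (55 - 1) mod 6 = 0, so x[55] = x[1] = 5.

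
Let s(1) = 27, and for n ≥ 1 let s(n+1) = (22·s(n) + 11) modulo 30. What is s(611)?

11

Computing terms: s(1) = 27, s(2) = 5, s(3) = 1, s(4) = 3, s(5) = 17, s(6) = 25, s(7) = 21, s(8) = 23, s(9) = 7, s(10) = 15, s(11) = 11, s(12) = 13, s(13) = 27.
Since s(13) = s(1) = 27, the sequence is periodic with period 12.
So s(611) = s(1 + ((611-1) mod 12)) = s(11) = 11.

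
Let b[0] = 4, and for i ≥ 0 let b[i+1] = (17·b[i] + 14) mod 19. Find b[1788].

Computing terms: b[0] = 4,  b[1] = 6,  b[2] = 2,  b[3] = 10,  b[4] = 13,  b[5] = 7,  b[6] = 0,  b[7] = 14,  b[8] = 5,  b[9] = 4.
The sequence repeats with period 9.
So b[1788] = b[0 + ((1788-0) mod 9)] = b[6] = 0.

0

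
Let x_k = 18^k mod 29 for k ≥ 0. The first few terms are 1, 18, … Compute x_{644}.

1

Listing terms: x_0 = 1, x_1 = 18, x_2 = 5, x_3 = 3, x_4 = 25, x_5 = 15, x_6 = 9, x_7 = 17, x_8 = 16, x_9 = 27, x_{10} = 22, x_{11} = 19, x_{12} = 23, x_{13} = 8, x_{14} = 28, x_{15} = 11, x_{16} = 24, x_{17} = 26, x_{18} = 4, x_{19} = 14, x_{20} = 20, x_{21} = 12, x_{22} = 13, x_{23} = 2, x_{24} = 7, x_{25} = 10, x_{26} = 6, x_{27} = 21, x_{28} = 1.
The sequence repeats with period 28.
So x_{644} = x_{0 + ((644-0) mod 28)} = x_0 = 1.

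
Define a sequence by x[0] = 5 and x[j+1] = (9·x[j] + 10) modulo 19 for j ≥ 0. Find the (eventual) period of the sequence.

We have x[0] = 5, x[1] = 17, x[2] = 11, x[3] = 14, x[4] = 3, x[5] = 18, x[6] = 1, x[7] = 0, x[8] = 10, x[9] = 5.
The sequence repeats with period 9.

9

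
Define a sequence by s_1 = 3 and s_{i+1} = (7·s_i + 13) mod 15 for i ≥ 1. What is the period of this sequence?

Computing terms: s_1 = 3,  s_2 = 4,  s_3 = 11,  s_4 = 0,  s_5 = 13,  s_6 = 14,  s_7 = 6,  s_8 = 10,  s_9 = 8,  s_{10} = 9,  s_{11} = 1,  s_{12} = 5,  s_{13} = 3.
Since s_{13} = s_1 = 3, the sequence is periodic with period 12.

12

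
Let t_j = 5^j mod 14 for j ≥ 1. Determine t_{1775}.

Listing terms: t_1 = 5, t_2 = 11, t_3 = 13, t_4 = 9, t_5 = 3, t_6 = 1, t_7 = 5.
Since t_7 = t_1 = 5, the sequence is periodic with period 6.
So t_{1775} = t_{1 + ((1775-1) mod 6)} = t_5 = 3.

3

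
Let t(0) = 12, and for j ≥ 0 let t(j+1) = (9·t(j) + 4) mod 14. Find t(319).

Computing terms: t(0) = 12, t(1) = 0, t(2) = 4, t(3) = 12.
The sequence repeats with period 3.
(319 - 0) mod 3 = 1, so t(319) = t(1) = 0.

0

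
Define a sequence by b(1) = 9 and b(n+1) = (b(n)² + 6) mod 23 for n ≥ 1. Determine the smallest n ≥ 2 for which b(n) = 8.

We have b(1) = 9,  b(2) = 18,  b(3) = 8,  b(4) = 1,  b(5) = 7,  b(6) = 9.
The sequence repeats with period 5.
The value 8 first appears (with n ≥ 2) at b(3).

3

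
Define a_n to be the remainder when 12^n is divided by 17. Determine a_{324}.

We have a_1 = 12; a_2 = 8; a_3 = 11; a_4 = 13; a_5 = 3; a_6 = 2; a_7 = 7; a_8 = 16; a_9 = 5; a_{10} = 9; a_{11} = 6; a_{12} = 4; a_{13} = 14; a_{14} = 15; a_{15} = 10; a_{16} = 1; a_{17} = 12.
Since a_{17} = a_1 = 12, the sequence is periodic with period 16.
So a_{324} = a_{1 + ((324-1) mod 16)} = a_4 = 13.

13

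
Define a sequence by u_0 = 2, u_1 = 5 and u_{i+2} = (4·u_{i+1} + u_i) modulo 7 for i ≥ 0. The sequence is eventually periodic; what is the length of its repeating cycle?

16

Listing terms: u_0 = 2; u_1 = 5; u_2 = 1; u_3 = 2; u_4 = 2; u_5 = 3; u_6 = 0; u_7 = 3; u_8 = 5; u_9 = 2; u_{10} = 6; u_{11} = 5; u_{12} = 5; u_{13} = 4; u_{14} = 0; u_{15} = 4; u_{16} = 2; u_{17} = 5.
Since (u_{16}, u_{17}) = (u_0, u_1) = (2, 5) (two consecutive terms determine the rest), the sequence is periodic with period 16.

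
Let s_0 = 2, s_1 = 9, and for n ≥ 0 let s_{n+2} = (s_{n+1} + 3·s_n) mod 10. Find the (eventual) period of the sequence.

Computing terms: s_0 = 2,  s_1 = 9,  s_2 = 5,  s_3 = 2,  s_4 = 7,  s_5 = 3,  s_6 = 4,  s_7 = 3,  s_8 = 5,  s_9 = 4,  s_{10} = 9,  s_{11} = 1,  s_{12} = 8,  s_{13} = 1,  s_{14} = 5,  s_{15} = 8,  s_{16} = 3,  s_{17} = 7,  s_{18} = 6,  s_{19} = 7,  s_{20} = 5,  s_{21} = 6,  s_{22} = 1,  s_{23} = 9,  s_{24} = 2,  s_{25} = 9.
Since (s_{24}, s_{25}) = (s_0, s_1) = (2, 9) (two consecutive terms determine the rest), the sequence is periodic with period 24.

24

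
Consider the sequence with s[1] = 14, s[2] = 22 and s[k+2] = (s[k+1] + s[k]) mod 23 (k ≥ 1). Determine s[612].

Computing terms: s[1] = 14,  s[2] = 22,  s[3] = 13,  s[4] = 12,  s[5] = 2,  s[6] = 14,  s[7] = 16,  s[8] = 7,  s[9] = 0,  s[10] = 7,  s[11] = 7,  s[12] = 14,  s[13] = 21,  s[14] = 12,  s[15] = 10,  s[16] = 22,  s[17] = 9,  s[18] = 8,  s[19] = 17,  s[20] = 2,  s[21] = 19,  s[22] = 21,  s[23] = 17,  s[24] = 15,  s[25] = 9,  s[26] = 1,  s[27] = 10,  s[28] = 11,  s[29] = 21,  s[30] = 9,  s[31] = 7,  s[32] = 16,  s[33] = 0,  s[34] = 16,  s[35] = 16,  s[36] = 9,  s[37] = 2,  s[38] = 11,  s[39] = 13,  s[40] = 1,  s[41] = 14,  s[42] = 15,  s[43] = 6,  s[44] = 21,  s[45] = 4,  s[46] = 2,  s[47] = 6,  s[48] = 8,  s[49] = 14,  s[50] = 22.
Since (s[49], s[50]) = (s[1], s[2]) = (14, 22) (two consecutive terms determine the rest), the sequence is periodic with period 48.
So s[612] = s[1 + ((612-1) mod 48)] = s[36] = 9.

9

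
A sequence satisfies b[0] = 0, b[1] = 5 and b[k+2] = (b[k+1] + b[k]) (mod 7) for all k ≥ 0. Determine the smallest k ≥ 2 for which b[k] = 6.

12

We have b[0] = 0,  b[1] = 5,  b[2] = 5,  b[3] = 3,  b[4] = 1,  b[5] = 4,  b[6] = 5,  b[7] = 2,  b[8] = 0,  b[9] = 2,  b[10] = 2,  b[11] = 4,  b[12] = 6,  b[13] = 3,  b[14] = 2,  b[15] = 5,  b[16] = 0,  b[17] = 5.
Since (b[16], b[17]) = (b[0], b[1]) = (0, 5) (two consecutive terms determine the rest), the sequence is periodic with period 16.
The value 6 first appears (with k ≥ 2) at b[12].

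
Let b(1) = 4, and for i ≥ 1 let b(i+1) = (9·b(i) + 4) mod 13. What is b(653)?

b(1) = 4, b(2) = 1, b(3) = 0, b(4) = 4.
Since b(4) = b(1) = 4, the sequence is periodic with period 3.
So b(653) = b(1 + ((653-1) mod 3)) = b(2) = 1.

1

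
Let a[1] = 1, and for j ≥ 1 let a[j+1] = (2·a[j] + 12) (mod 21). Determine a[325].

Computing terms: a[1] = 1, a[2] = 14, a[3] = 19, a[4] = 8, a[5] = 7, a[6] = 5, a[7] = 1.
The sequence repeats with period 6.
So a[325] = a[1 + ((325-1) mod 6)] = a[1] = 1.

1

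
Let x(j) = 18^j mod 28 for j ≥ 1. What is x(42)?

8

x(1) = 18; x(2) = 16; x(3) = 8; x(4) = 4; x(5) = 16.
Since x(5) = x(2) = 16, the sequence is eventually periodic: after a pre-period of length 1 it cycles with period 3.
For j ≥ 2, x(j) depends only on (j - 2) mod 3. (42 - 2) mod 3 = 1, so x(42) = x(3) = 8.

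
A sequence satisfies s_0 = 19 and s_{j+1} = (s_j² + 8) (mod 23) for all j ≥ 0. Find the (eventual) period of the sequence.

We have s_0 = 19; s_1 = 1; s_2 = 9; s_3 = 20; s_4 = 17; s_5 = 21; s_6 = 12; s_7 = 14; s_8 = 20.
Since s_8 = s_3 = 20, the sequence is eventually periodic: after a pre-period of length 3 it cycles with period 5.

5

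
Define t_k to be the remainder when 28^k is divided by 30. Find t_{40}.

16

t_1 = 28; t_2 = 4; t_3 = 22; t_4 = 16; t_5 = 28.
Since t_5 = t_1 = 28, the sequence is periodic with period 4.
(40 - 1) mod 4 = 3, so t_{40} = t_4 = 16.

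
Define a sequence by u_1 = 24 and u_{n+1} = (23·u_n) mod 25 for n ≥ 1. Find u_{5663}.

Listing terms: u_1 = 24, u_2 = 2, u_3 = 21, u_4 = 8, u_5 = 9, u_6 = 7, u_7 = 11, u_8 = 3, u_9 = 19, u_{10} = 12, u_{11} = 1, u_{12} = 23, u_{13} = 4, u_{14} = 17, u_{15} = 16, u_{16} = 18, u_{17} = 14, u_{18} = 22, u_{19} = 6, u_{20} = 13, u_{21} = 24.
Since u_{21} = u_1 = 24, the sequence is periodic with period 20.
So u_{5663} = u_{1 + ((5663-1) mod 20)} = u_3 = 21.

21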